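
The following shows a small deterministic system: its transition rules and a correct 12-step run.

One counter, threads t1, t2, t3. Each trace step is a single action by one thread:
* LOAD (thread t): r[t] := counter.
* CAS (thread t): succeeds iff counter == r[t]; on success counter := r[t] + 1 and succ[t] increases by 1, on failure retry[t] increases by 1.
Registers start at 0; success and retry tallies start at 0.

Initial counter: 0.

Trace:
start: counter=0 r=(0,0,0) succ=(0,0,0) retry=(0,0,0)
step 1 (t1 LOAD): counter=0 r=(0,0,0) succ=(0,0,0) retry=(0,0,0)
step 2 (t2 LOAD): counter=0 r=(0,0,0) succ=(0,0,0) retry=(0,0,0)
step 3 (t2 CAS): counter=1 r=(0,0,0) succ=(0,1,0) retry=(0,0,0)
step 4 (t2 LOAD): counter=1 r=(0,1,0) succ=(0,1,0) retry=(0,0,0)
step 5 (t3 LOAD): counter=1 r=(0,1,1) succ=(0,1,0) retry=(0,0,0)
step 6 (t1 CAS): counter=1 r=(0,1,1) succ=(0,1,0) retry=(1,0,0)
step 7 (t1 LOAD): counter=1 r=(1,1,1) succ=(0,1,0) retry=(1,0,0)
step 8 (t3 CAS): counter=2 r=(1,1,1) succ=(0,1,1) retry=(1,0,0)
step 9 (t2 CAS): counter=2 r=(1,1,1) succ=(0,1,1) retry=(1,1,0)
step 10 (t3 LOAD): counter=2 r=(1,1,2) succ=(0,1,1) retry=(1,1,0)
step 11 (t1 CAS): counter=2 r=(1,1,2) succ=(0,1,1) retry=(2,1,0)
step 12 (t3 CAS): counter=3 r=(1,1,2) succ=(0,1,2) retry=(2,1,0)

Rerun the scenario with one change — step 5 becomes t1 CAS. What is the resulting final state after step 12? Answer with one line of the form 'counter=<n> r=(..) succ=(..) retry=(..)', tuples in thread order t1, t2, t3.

(re-executing from step 5 with the substitution; state before step 5: counter=1 r=(0,1,0) succ=(0,1,0) retry=(0,0,0))
step 5 (t1 CAS): counter=1 r=(0,1,0) succ=(0,1,0) retry=(1,0,0)
step 6 (t1 CAS): counter=1 r=(0,1,0) succ=(0,1,0) retry=(2,0,0)
step 7 (t1 LOAD): counter=1 r=(1,1,0) succ=(0,1,0) retry=(2,0,0)
step 8 (t3 CAS): counter=1 r=(1,1,0) succ=(0,1,0) retry=(2,0,1)
step 9 (t2 CAS): counter=2 r=(1,1,0) succ=(0,2,0) retry=(2,0,1)
step 10 (t3 LOAD): counter=2 r=(1,1,2) succ=(0,2,0) retry=(2,0,1)
step 11 (t1 CAS): counter=2 r=(1,1,2) succ=(0,2,0) retry=(3,0,1)
step 12 (t3 CAS): counter=3 r=(1,1,2) succ=(0,2,1) retry=(3,0,1)

counter=3 r=(1,1,2) succ=(0,2,1) retry=(3,0,1)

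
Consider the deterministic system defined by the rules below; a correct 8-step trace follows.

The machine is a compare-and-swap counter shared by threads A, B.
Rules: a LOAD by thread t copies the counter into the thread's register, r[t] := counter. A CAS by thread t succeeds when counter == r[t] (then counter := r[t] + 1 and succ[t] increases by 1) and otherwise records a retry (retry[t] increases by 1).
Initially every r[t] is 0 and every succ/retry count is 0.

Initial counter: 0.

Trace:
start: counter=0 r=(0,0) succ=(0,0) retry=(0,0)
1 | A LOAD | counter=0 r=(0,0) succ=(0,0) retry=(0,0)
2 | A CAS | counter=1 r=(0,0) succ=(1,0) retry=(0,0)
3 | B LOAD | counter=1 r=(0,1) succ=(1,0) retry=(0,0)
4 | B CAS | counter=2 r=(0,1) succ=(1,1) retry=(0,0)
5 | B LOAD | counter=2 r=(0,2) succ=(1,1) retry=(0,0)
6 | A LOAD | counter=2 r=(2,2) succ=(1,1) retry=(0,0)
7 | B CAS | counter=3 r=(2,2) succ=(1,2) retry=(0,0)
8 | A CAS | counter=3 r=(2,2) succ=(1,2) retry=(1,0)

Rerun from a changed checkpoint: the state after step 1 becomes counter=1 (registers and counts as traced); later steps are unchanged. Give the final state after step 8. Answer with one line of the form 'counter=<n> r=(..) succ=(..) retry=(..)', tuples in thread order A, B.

state after step 1 := counter=1 r=(0,0) succ=(0,0) retry=(0,0)
2 | A CAS | counter=1 r=(0,0) succ=(0,0) retry=(1,0)
3 | B LOAD | counter=1 r=(0,1) succ=(0,0) retry=(1,0)
4 | B CAS | counter=2 r=(0,1) succ=(0,1) retry=(1,0)
5 | B LOAD | counter=2 r=(0,2) succ=(0,1) retry=(1,0)
6 | A LOAD | counter=2 r=(2,2) succ=(0,1) retry=(1,0)
7 | B CAS | counter=3 r=(2,2) succ=(0,2) retry=(1,0)
8 | A CAS | counter=3 r=(2,2) succ=(0,2) retry=(2,0)

counter=3 r=(2,2) succ=(0,2) retry=(2,0)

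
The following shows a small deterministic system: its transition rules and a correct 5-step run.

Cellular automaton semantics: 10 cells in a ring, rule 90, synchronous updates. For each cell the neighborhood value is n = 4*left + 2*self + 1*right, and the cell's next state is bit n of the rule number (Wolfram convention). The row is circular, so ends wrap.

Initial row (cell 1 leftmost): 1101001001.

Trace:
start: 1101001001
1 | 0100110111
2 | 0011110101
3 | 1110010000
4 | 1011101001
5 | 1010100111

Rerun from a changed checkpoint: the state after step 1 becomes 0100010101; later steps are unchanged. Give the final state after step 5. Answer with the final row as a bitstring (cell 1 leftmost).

state after step 1 := 0100010101
2 | 0010100000
3 | 0100010000
4 | 1010101000
5 | 0000000101

0000000101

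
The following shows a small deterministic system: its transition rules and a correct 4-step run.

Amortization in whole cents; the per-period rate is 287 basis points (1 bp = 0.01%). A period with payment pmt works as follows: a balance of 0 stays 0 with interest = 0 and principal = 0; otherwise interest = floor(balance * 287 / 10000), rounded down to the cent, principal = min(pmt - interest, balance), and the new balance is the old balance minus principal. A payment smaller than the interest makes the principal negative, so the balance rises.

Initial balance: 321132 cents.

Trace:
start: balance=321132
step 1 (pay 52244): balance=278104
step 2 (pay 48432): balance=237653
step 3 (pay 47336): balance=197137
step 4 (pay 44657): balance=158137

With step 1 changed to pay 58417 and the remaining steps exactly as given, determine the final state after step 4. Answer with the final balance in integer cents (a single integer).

151418

(re-executing from step 1 with the substitution; state before step 1: balance=321132)
step 1 (pay 58417): balance=271931
step 2 (pay 48432): balance=231303
step 3 (pay 47336): balance=190605
step 4 (pay 44657): balance=151418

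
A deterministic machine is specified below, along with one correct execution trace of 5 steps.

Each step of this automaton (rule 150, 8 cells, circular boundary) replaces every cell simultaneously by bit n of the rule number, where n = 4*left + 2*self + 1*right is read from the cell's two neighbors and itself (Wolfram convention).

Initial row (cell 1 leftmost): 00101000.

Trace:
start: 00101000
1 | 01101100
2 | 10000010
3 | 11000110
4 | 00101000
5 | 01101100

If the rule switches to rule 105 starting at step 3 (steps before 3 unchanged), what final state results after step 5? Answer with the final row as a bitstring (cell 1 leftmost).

(re-executing steps 3..5 under rule 105; state before step 3: 10000010)
3 | 00111001
4 | 00101000
5 | 10010011

10010011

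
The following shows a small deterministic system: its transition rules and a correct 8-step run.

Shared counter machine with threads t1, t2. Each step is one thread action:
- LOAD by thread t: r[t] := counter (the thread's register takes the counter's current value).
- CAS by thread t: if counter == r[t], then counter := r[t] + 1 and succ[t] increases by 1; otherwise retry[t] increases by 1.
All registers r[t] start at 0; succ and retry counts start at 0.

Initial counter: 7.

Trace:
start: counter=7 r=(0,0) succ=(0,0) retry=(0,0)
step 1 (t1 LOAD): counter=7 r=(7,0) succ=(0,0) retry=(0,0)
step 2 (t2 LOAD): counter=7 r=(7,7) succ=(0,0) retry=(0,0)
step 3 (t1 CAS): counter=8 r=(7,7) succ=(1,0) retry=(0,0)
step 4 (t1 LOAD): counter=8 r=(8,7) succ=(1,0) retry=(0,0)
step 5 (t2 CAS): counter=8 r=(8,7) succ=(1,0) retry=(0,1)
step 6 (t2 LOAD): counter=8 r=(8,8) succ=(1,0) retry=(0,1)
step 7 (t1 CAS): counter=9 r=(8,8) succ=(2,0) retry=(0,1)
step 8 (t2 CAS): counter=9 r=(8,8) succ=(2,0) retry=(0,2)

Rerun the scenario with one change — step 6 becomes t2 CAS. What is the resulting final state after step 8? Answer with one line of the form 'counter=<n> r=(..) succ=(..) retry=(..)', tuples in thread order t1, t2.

counter=9 r=(8,7) succ=(2,0) retry=(0,3)

(re-executing from step 6 with the substitution; state before step 6: counter=8 r=(8,7) succ=(1,0) retry=(0,1))
step 6 (t2 CAS): counter=8 r=(8,7) succ=(1,0) retry=(0,2)
step 7 (t1 CAS): counter=9 r=(8,7) succ=(2,0) retry=(0,2)
step 8 (t2 CAS): counter=9 r=(8,7) succ=(2,0) retry=(0,3)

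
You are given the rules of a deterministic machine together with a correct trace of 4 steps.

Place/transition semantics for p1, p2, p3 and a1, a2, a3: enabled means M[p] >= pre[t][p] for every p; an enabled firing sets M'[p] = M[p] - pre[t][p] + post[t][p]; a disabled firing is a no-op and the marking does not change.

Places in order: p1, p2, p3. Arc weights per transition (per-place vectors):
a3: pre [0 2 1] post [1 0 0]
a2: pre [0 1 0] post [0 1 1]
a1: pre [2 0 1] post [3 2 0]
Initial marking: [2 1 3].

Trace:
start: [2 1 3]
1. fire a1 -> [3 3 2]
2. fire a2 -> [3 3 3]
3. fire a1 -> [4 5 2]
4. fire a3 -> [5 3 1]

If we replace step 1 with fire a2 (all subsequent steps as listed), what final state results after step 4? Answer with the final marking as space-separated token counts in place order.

4 1 3

(re-executing from step 1 with the substitution; state before step 1: [2 1 3])
1. fire a2 -> [2 1 4]
2. fire a2 -> [2 1 5]
3. fire a1 -> [3 3 4]
4. fire a3 -> [4 1 3]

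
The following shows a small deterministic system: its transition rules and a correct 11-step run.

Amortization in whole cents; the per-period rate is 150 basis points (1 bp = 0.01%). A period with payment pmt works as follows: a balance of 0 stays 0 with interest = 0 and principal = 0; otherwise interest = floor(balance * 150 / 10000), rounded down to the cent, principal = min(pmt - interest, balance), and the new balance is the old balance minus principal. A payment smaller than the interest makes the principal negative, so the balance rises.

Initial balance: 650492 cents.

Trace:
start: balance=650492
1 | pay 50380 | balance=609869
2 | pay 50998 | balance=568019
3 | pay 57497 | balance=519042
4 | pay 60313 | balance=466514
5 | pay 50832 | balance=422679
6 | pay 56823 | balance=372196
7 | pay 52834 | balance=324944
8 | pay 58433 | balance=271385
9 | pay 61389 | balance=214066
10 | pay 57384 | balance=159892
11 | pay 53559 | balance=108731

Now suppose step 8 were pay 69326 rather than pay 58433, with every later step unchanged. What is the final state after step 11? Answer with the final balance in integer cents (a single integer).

(re-executing from step 8 with the substitution; state before step 8: balance=324944)
8 | pay 69326 | balance=260492
9 | pay 61389 | balance=203010
10 | pay 57384 | balance=148671
11 | pay 53559 | balance=97342

97342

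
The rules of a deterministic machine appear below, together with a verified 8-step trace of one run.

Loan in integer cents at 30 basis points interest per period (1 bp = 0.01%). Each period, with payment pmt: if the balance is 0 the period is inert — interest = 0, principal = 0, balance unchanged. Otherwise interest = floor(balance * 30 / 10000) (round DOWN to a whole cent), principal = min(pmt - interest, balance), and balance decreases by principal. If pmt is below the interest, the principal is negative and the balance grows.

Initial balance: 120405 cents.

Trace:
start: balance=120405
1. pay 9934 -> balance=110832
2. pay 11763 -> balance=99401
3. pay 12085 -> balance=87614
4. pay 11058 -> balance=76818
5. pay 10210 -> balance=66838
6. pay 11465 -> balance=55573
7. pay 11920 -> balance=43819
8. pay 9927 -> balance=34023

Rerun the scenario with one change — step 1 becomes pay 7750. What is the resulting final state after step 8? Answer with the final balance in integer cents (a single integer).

(re-executing from step 1 with the substitution; state before step 1: balance=120405)
1. pay 7750 -> balance=113016
2. pay 11763 -> balance=101592
3. pay 12085 -> balance=89811
4. pay 11058 -> balance=79022
5. pay 10210 -> balance=69049
6. pay 11465 -> balance=57791
7. pay 11920 -> balance=46044
8. pay 9927 -> balance=36255

36255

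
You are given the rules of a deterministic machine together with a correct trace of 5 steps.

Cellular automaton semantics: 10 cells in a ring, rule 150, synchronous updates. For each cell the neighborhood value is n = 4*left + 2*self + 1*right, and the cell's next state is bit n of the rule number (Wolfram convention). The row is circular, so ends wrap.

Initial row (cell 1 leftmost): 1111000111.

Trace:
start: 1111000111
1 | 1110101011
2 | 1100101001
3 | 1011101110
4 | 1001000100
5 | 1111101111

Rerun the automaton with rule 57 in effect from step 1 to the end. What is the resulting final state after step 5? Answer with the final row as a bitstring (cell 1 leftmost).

0010011011

(re-executing steps 1..5 under rule 57; state before step 1: 1111000111)
1 | 0000110100
2 | 1110101011
3 | 0001010110
4 | 1100101101
5 | 0010011011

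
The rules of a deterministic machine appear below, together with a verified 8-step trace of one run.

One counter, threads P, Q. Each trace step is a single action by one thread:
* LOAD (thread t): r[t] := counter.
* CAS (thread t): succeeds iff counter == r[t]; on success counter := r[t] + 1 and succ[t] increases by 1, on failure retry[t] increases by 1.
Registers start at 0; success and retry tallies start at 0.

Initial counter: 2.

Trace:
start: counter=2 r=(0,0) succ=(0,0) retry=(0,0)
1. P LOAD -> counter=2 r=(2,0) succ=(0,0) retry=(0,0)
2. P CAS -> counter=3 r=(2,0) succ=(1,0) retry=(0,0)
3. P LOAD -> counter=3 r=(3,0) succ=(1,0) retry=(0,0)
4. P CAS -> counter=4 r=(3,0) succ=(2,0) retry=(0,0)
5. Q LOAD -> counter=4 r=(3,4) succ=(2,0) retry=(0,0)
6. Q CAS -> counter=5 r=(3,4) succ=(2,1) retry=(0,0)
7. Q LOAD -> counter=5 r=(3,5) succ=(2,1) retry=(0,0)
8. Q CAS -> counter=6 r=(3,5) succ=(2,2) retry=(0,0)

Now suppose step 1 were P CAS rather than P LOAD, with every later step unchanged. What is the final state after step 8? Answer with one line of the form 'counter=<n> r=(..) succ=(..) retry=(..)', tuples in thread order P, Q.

counter=5 r=(2,4) succ=(1,2) retry=(2,0)

(re-executing from step 1 with the substitution; state before step 1: counter=2 r=(0,0) succ=(0,0) retry=(0,0))
1. P CAS -> counter=2 r=(0,0) succ=(0,0) retry=(1,0)
2. P CAS -> counter=2 r=(0,0) succ=(0,0) retry=(2,0)
3. P LOAD -> counter=2 r=(2,0) succ=(0,0) retry=(2,0)
4. P CAS -> counter=3 r=(2,0) succ=(1,0) retry=(2,0)
5. Q LOAD -> counter=3 r=(2,3) succ=(1,0) retry=(2,0)
6. Q CAS -> counter=4 r=(2,3) succ=(1,1) retry=(2,0)
7. Q LOAD -> counter=4 r=(2,4) succ=(1,1) retry=(2,0)
8. Q CAS -> counter=5 r=(2,4) succ=(1,2) retry=(2,0)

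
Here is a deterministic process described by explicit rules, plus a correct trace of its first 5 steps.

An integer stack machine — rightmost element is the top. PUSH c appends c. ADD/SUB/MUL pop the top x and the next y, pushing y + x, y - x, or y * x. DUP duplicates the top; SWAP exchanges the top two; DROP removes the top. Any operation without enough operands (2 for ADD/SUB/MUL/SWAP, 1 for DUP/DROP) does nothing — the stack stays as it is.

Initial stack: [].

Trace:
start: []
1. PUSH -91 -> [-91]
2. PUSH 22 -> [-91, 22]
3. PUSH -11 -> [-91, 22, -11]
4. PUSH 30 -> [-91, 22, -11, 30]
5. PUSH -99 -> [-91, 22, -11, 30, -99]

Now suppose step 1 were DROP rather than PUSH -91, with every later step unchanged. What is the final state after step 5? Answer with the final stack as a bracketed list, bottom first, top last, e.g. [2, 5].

(re-executing from step 1 with the substitution; state before step 1: [])
1. DROP -> []
2. PUSH 22 -> [22]
3. PUSH -11 -> [22, -11]
4. PUSH 30 -> [22, -11, 30]
5. PUSH -99 -> [22, -11, 30, -99]

[22, -11, 30, -99]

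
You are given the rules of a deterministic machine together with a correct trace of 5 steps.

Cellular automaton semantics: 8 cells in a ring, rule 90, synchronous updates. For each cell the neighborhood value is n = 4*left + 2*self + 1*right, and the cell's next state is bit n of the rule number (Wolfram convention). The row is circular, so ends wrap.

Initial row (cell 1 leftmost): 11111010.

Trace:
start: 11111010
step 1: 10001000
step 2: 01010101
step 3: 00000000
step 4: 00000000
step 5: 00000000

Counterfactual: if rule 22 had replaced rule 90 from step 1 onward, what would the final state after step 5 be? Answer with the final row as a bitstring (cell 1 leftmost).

00000000

(re-executing steps 1..5 under rule 22; state before step 1: 11111010)
step 1: 00000010
step 2: 00000111
step 3: 10001000
step 4: 11011101
step 5: 00000000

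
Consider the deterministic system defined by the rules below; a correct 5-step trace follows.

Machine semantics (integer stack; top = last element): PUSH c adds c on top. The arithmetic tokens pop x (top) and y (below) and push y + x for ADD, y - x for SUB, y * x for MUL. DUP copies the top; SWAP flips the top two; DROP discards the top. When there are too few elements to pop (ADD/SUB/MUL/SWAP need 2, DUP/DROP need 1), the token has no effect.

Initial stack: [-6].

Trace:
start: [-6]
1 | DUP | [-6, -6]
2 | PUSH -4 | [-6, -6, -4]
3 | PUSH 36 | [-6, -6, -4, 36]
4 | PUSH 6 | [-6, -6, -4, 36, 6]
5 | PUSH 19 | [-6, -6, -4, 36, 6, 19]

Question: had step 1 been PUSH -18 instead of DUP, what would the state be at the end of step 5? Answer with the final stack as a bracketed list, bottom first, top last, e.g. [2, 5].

(re-executing from step 1 with the substitution; state before step 1: [-6])
1 | PUSH -18 | [-6, -18]
2 | PUSH -4 | [-6, -18, -4]
3 | PUSH 36 | [-6, -18, -4, 36]
4 | PUSH 6 | [-6, -18, -4, 36, 6]
5 | PUSH 19 | [-6, -18, -4, 36, 6, 19]

[-6, -18, -4, 36, 6, 19]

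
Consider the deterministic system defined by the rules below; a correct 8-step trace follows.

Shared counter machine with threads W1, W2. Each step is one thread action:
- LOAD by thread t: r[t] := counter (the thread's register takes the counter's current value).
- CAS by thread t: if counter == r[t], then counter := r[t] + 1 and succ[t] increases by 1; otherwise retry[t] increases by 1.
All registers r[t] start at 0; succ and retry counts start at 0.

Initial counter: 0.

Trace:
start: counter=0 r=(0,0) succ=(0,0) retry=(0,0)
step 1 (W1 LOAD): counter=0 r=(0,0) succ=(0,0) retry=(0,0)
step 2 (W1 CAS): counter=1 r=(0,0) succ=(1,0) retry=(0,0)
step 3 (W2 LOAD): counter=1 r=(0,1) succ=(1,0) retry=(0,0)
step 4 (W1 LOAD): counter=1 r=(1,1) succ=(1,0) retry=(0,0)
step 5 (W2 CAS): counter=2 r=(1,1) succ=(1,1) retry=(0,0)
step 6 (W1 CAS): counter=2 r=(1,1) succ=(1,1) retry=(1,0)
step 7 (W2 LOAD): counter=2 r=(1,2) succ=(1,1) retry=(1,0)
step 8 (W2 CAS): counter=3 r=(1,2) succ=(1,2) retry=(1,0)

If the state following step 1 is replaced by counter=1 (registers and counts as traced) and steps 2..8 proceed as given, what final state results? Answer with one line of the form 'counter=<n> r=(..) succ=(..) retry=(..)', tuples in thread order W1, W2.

state after step 1 := counter=1 r=(0,0) succ=(0,0) retry=(0,0)
step 2 (W1 CAS): counter=1 r=(0,0) succ=(0,0) retry=(1,0)
step 3 (W2 LOAD): counter=1 r=(0,1) succ=(0,0) retry=(1,0)
step 4 (W1 LOAD): counter=1 r=(1,1) succ=(0,0) retry=(1,0)
step 5 (W2 CAS): counter=2 r=(1,1) succ=(0,1) retry=(1,0)
step 6 (W1 CAS): counter=2 r=(1,1) succ=(0,1) retry=(2,0)
step 7 (W2 LOAD): counter=2 r=(1,2) succ=(0,1) retry=(2,0)
step 8 (W2 CAS): counter=3 r=(1,2) succ=(0,2) retry=(2,0)

counter=3 r=(1,2) succ=(0,2) retry=(2,0)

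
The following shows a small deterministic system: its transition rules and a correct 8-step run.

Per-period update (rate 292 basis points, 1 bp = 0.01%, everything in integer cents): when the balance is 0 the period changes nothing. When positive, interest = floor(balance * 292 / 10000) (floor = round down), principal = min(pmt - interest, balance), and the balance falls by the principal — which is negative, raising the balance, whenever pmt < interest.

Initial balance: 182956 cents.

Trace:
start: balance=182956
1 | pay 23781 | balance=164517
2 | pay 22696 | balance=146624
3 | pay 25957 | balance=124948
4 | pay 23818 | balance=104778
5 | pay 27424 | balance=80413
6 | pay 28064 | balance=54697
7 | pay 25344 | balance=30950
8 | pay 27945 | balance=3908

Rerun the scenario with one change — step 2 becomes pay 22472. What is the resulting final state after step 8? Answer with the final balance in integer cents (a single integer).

(re-executing from step 2 with the substitution; state before step 2: balance=164517)
2 | pay 22472 | balance=146848
3 | pay 25957 | balance=125178
4 | pay 23818 | balance=105015
5 | pay 27424 | balance=80657
6 | pay 28064 | balance=54948
7 | pay 25344 | balance=31208
8 | pay 27945 | balance=4174

4174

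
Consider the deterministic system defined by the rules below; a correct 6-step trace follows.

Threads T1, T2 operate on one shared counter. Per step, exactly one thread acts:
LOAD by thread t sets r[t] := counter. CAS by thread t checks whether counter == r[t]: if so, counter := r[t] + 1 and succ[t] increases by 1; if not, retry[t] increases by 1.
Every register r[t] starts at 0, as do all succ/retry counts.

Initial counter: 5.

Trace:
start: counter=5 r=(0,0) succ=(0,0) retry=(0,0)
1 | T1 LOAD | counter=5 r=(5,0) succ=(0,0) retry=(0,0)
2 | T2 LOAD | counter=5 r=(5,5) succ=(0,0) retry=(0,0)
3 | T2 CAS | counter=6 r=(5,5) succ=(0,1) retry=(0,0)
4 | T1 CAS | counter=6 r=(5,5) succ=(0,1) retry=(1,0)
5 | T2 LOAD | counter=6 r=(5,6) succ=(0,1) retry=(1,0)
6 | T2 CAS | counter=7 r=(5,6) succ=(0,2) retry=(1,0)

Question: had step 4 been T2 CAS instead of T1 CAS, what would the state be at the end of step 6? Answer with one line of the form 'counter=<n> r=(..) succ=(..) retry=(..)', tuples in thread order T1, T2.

counter=7 r=(5,6) succ=(0,2) retry=(0,1)

(re-executing from step 4 with the substitution; state before step 4: counter=6 r=(5,5) succ=(0,1) retry=(0,0))
4 | T2 CAS | counter=6 r=(5,5) succ=(0,1) retry=(0,1)
5 | T2 LOAD | counter=6 r=(5,6) succ=(0,1) retry=(0,1)
6 | T2 CAS | counter=7 r=(5,6) succ=(0,2) retry=(0,1)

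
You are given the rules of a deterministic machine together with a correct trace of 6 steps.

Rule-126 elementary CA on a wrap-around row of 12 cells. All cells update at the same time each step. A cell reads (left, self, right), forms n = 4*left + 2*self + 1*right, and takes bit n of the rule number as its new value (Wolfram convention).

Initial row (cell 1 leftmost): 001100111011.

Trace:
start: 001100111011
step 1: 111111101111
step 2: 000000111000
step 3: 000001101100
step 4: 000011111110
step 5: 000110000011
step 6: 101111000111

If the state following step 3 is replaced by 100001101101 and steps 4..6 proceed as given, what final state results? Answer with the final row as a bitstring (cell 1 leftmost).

110011000000

state after step 3 := 100001101101
step 4: 110011111111
step 5: 011110000000
step 6: 110011000000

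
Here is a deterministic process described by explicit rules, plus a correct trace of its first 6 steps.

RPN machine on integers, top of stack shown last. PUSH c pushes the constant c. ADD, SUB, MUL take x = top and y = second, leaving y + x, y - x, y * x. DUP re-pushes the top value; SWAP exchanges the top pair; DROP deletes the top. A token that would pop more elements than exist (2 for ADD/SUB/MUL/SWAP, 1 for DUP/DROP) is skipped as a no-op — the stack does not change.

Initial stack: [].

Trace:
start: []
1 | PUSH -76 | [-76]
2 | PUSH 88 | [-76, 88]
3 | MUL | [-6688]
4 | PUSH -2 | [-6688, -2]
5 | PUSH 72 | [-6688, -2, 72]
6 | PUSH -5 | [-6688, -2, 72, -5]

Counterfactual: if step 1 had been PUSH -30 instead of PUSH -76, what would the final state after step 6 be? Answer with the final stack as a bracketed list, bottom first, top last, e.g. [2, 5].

[-2640, -2, 72, -5]

(re-executing from step 1 with the substitution; state before step 1: [])
1 | PUSH -30 | [-30]
2 | PUSH 88 | [-30, 88]
3 | MUL | [-2640]
4 | PUSH -2 | [-2640, -2]
5 | PUSH 72 | [-2640, -2, 72]
6 | PUSH -5 | [-2640, -2, 72, -5]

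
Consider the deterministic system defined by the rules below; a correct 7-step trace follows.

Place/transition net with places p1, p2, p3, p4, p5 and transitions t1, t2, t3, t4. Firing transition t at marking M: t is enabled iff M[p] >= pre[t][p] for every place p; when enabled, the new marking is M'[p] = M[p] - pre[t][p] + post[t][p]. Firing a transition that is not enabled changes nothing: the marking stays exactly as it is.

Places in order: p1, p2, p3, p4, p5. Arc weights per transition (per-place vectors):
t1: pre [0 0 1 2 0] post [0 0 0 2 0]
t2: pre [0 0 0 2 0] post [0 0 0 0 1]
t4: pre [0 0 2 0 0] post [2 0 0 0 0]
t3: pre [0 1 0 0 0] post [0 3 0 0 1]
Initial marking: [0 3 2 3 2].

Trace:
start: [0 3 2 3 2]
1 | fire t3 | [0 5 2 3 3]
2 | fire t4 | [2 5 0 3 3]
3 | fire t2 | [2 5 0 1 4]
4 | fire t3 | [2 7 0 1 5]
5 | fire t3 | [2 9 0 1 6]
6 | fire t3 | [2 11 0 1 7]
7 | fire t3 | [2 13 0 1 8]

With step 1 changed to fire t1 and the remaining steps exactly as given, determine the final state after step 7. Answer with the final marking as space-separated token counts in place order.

(re-executing from step 1 with the substitution; state before step 1: [0 3 2 3 2])
1 | fire t1 | [0 3 1 3 2]
2 | fire t4 | [0 3 1 3 2]
3 | fire t2 | [0 3 1 1 3]
4 | fire t3 | [0 5 1 1 4]
5 | fire t3 | [0 7 1 1 5]
6 | fire t3 | [0 9 1 1 6]
7 | fire t3 | [0 11 1 1 7]

0 11 1 1 7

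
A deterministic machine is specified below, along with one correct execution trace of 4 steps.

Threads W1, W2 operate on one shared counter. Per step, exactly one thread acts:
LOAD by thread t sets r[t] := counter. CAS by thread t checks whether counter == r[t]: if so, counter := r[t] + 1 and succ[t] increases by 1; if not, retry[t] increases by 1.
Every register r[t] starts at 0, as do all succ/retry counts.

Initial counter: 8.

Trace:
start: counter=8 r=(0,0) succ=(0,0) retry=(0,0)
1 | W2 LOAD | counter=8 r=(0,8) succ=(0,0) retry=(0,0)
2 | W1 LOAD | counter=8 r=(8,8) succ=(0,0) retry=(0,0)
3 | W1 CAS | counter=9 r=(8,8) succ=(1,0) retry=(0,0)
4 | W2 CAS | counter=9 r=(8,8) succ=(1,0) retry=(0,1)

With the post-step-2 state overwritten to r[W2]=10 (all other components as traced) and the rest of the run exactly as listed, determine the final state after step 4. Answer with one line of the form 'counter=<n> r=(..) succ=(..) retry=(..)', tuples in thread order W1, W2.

state after step 2 := counter=8 r=(8,10) succ=(0,0) retry=(0,0)
3 | W1 CAS | counter=9 r=(8,10) succ=(1,0) retry=(0,0)
4 | W2 CAS | counter=9 r=(8,10) succ=(1,0) retry=(0,1)

counter=9 r=(8,10) succ=(1,0) retry=(0,1)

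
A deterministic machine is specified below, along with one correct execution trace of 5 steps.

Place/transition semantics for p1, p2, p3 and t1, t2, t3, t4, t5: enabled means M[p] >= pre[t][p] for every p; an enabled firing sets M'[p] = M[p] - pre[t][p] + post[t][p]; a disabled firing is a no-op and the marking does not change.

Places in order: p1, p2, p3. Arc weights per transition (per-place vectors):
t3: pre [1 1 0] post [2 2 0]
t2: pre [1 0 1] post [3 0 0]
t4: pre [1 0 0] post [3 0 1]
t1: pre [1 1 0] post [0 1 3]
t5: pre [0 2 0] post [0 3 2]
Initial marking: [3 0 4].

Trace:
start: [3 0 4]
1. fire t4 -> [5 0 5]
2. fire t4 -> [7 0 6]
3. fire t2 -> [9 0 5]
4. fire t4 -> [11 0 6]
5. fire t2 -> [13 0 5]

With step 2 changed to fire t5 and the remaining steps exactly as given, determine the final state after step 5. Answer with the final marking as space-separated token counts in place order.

(re-executing from step 2 with the substitution; state before step 2: [5 0 5])
2. fire t5 -> [5 0 5]
3. fire t2 -> [7 0 4]
4. fire t4 -> [9 0 5]
5. fire t2 -> [11 0 4]

11 0 4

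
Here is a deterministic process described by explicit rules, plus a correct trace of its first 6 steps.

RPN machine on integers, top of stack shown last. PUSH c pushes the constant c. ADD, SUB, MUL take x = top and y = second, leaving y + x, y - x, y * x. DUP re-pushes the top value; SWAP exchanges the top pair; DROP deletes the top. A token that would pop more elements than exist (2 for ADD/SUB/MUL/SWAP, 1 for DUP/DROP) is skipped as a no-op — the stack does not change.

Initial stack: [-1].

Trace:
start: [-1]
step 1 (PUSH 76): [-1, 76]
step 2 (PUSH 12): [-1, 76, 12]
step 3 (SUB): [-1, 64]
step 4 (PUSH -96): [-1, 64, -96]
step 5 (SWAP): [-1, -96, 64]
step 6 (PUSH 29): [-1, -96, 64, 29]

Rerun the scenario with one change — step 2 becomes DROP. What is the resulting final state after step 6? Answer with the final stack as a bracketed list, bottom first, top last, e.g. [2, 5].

[-96, -1, 29]

(re-executing from step 2 with the substitution; state before step 2: [-1, 76])
step 2 (DROP): [-1]
step 3 (SUB): [-1]
step 4 (PUSH -96): [-1, -96]
step 5 (SWAP): [-96, -1]
step 6 (PUSH 29): [-96, -1, 29]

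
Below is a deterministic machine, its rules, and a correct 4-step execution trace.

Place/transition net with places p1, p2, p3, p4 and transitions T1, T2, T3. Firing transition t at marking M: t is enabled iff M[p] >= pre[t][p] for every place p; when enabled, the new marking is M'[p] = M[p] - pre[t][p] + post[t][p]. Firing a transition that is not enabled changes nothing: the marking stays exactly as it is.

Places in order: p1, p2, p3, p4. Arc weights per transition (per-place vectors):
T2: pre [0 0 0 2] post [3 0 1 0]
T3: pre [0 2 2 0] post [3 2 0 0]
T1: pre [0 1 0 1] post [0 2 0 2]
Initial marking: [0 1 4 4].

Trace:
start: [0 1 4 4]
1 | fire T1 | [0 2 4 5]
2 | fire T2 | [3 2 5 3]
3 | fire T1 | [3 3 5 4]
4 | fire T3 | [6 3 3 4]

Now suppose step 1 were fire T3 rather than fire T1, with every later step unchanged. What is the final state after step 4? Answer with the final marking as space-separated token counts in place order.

6 2 3 3

(re-executing from step 1 with the substitution; state before step 1: [0 1 4 4])
1 | fire T3 | [0 1 4 4]
2 | fire T2 | [3 1 5 2]
3 | fire T1 | [3 2 5 3]
4 | fire T3 | [6 2 3 3]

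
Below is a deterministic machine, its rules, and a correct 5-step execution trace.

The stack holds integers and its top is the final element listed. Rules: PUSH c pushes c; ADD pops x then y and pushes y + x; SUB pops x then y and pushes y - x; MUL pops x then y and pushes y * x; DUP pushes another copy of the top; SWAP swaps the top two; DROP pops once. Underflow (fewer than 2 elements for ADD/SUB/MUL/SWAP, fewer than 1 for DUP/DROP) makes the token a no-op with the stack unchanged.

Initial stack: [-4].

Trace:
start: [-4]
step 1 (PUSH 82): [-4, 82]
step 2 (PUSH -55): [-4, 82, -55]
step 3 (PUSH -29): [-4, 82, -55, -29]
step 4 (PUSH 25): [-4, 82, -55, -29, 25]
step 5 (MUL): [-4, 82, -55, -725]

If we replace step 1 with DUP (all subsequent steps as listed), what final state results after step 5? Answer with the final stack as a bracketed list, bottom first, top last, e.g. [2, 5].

[-4, -4, -55, -725]

(re-executing from step 1 with the substitution; state before step 1: [-4])
step 1 (DUP): [-4, -4]
step 2 (PUSH -55): [-4, -4, -55]
step 3 (PUSH -29): [-4, -4, -55, -29]
step 4 (PUSH 25): [-4, -4, -55, -29, 25]
step 5 (MUL): [-4, -4, -55, -725]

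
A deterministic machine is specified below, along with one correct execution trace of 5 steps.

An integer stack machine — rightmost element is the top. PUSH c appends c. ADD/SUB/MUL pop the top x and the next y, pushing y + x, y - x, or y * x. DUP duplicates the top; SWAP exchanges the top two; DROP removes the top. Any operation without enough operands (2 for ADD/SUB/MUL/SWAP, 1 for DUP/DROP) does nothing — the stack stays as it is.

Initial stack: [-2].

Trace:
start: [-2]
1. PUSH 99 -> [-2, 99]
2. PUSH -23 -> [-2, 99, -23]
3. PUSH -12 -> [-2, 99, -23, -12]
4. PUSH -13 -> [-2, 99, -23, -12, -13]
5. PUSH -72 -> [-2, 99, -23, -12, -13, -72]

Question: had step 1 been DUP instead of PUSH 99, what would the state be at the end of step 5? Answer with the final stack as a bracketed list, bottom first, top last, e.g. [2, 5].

(re-executing from step 1 with the substitution; state before step 1: [-2])
1. DUP -> [-2, -2]
2. PUSH -23 -> [-2, -2, -23]
3. PUSH -12 -> [-2, -2, -23, -12]
4. PUSH -13 -> [-2, -2, -23, -12, -13]
5. PUSH -72 -> [-2, -2, -23, -12, -13, -72]

[-2, -2, -23, -12, -13, -72]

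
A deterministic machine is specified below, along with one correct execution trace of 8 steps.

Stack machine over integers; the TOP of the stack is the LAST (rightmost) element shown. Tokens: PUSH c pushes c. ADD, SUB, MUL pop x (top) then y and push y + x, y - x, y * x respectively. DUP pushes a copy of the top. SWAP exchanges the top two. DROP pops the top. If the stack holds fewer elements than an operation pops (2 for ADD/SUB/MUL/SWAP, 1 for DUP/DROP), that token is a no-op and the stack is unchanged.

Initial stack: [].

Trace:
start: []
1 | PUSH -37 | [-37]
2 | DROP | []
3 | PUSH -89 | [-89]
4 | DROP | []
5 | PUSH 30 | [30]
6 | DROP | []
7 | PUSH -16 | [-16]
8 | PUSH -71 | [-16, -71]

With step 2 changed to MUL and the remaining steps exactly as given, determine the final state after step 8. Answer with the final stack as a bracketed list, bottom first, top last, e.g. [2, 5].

(re-executing from step 2 with the substitution; state before step 2: [-37])
2 | MUL | [-37]
3 | PUSH -89 | [-37, -89]
4 | DROP | [-37]
5 | PUSH 30 | [-37, 30]
6 | DROP | [-37]
7 | PUSH -16 | [-37, -16]
8 | PUSH -71 | [-37, -16, -71]

[-37, -16, -71]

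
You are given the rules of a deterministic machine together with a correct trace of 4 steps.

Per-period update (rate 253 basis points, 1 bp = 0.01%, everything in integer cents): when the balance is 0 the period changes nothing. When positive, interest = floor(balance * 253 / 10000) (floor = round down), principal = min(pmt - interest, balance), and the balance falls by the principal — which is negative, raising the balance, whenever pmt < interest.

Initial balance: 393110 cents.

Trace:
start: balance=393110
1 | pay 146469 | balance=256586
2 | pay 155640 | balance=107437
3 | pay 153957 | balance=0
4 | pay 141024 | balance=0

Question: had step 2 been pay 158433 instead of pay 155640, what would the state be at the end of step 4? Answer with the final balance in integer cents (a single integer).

0

(re-executing from step 2 with the substitution; state before step 2: balance=256586)
2 | pay 158433 | balance=104644
3 | pay 153957 | balance=0
4 | pay 141024 | balance=0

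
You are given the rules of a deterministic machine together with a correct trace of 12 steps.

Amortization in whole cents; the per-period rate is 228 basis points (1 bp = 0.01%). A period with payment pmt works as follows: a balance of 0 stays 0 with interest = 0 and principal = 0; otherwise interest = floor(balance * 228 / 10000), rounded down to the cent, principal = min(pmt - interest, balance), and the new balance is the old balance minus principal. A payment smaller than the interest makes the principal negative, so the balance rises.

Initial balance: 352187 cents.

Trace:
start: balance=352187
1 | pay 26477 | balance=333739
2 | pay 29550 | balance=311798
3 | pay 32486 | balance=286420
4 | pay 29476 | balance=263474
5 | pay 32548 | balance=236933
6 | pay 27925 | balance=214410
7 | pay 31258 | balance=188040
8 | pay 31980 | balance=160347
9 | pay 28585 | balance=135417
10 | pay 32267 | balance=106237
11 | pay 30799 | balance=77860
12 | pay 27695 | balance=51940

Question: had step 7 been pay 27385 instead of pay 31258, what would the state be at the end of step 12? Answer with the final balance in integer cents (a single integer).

56274

(re-executing from step 7 with the substitution; state before step 7: balance=214410)
7 | pay 27385 | balance=191913
8 | pay 31980 | balance=164308
9 | pay 28585 | balance=139469
10 | pay 32267 | balance=110381
11 | pay 30799 | balance=82098
12 | pay 27695 | balance=56274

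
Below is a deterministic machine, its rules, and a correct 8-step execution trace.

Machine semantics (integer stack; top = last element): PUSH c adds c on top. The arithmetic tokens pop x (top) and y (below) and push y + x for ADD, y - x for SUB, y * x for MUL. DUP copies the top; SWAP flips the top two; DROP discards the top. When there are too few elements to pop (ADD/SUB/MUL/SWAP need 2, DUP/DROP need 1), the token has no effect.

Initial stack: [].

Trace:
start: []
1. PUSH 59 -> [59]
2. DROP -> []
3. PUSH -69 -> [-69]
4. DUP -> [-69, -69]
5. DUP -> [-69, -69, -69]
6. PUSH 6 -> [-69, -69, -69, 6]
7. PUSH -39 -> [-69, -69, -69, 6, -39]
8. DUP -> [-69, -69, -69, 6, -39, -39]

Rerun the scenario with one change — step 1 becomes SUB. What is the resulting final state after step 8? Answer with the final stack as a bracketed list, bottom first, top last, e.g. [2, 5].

(re-executing from step 1 with the substitution; state before step 1: [])
1. SUB -> []
2. DROP -> []
3. PUSH -69 -> [-69]
4. DUP -> [-69, -69]
5. DUP -> [-69, -69, -69]
6. PUSH 6 -> [-69, -69, -69, 6]
7. PUSH -39 -> [-69, -69, -69, 6, -39]
8. DUP -> [-69, -69, -69, 6, -39, -39]

[-69, -69, -69, 6, -39, -39]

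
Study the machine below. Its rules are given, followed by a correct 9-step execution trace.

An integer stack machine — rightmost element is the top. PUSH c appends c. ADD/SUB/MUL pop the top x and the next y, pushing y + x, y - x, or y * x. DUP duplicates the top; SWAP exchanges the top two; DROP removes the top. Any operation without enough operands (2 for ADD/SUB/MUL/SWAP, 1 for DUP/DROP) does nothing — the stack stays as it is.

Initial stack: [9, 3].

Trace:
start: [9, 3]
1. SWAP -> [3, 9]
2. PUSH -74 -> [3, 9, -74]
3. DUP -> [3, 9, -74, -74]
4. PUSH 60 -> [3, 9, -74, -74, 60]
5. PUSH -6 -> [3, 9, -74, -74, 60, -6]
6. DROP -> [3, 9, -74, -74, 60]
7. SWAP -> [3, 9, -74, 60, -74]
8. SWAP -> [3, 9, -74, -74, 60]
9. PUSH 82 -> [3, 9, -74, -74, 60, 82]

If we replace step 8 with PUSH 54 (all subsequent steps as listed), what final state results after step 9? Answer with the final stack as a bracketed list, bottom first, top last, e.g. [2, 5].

[3, 9, -74, 60, -74, 54, 82]

(re-executing from step 8 with the substitution; state before step 8: [3, 9, -74, 60, -74])
8. PUSH 54 -> [3, 9, -74, 60, -74, 54]
9. PUSH 82 -> [3, 9, -74, 60, -74, 54, 82]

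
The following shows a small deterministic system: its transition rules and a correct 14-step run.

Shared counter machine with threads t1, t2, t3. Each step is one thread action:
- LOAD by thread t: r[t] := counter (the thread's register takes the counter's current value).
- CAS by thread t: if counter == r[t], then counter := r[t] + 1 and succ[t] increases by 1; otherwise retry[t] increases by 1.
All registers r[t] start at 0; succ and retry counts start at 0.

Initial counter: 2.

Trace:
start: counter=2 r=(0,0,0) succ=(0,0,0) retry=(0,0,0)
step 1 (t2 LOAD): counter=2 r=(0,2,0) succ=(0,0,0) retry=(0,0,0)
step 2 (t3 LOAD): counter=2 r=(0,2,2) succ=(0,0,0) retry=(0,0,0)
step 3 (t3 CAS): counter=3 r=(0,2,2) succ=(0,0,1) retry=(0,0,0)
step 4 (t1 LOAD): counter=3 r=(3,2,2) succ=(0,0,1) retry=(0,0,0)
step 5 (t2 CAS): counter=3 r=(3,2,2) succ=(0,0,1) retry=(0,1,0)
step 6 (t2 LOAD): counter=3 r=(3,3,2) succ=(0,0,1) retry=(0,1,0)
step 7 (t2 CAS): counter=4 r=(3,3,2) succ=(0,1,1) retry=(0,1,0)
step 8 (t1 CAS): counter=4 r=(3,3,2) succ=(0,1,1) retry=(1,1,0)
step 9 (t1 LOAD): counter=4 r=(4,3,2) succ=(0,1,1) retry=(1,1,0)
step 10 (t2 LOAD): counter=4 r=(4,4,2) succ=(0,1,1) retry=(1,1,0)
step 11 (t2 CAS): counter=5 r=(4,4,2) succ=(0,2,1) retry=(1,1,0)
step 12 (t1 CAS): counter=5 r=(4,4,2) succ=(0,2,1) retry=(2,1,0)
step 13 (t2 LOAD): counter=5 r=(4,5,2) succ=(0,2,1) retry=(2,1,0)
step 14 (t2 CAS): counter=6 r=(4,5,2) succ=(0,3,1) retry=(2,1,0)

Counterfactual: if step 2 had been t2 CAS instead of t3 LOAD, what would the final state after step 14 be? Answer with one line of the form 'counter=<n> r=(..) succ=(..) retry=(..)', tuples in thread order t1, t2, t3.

(re-executing from step 2 with the substitution; state before step 2: counter=2 r=(0,2,0) succ=(0,0,0) retry=(0,0,0))
step 2 (t2 CAS): counter=3 r=(0,2,0) succ=(0,1,0) retry=(0,0,0)
step 3 (t3 CAS): counter=3 r=(0,2,0) succ=(0,1,0) retry=(0,0,1)
step 4 (t1 LOAD): counter=3 r=(3,2,0) succ=(0,1,0) retry=(0,0,1)
step 5 (t2 CAS): counter=3 r=(3,2,0) succ=(0,1,0) retry=(0,1,1)
step 6 (t2 LOAD): counter=3 r=(3,3,0) succ=(0,1,0) retry=(0,1,1)
step 7 (t2 CAS): counter=4 r=(3,3,0) succ=(0,2,0) retry=(0,1,1)
step 8 (t1 CAS): counter=4 r=(3,3,0) succ=(0,2,0) retry=(1,1,1)
step 9 (t1 LOAD): counter=4 r=(4,3,0) succ=(0,2,0) retry=(1,1,1)
step 10 (t2 LOAD): counter=4 r=(4,4,0) succ=(0,2,0) retry=(1,1,1)
step 11 (t2 CAS): counter=5 r=(4,4,0) succ=(0,3,0) retry=(1,1,1)
step 12 (t1 CAS): counter=5 r=(4,4,0) succ=(0,3,0) retry=(2,1,1)
step 13 (t2 LOAD): counter=5 r=(4,5,0) succ=(0,3,0) retry=(2,1,1)
step 14 (t2 CAS): counter=6 r=(4,5,0) succ=(0,4,0) retry=(2,1,1)

counter=6 r=(4,5,0) succ=(0,4,0) retry=(2,1,1)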